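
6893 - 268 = 6625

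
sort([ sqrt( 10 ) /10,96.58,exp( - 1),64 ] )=[ sqrt( 10 )/10,exp( - 1), 64, 96.58]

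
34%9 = 7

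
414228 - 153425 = 260803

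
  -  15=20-35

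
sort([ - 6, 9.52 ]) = [ - 6,  9.52]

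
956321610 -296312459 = 660009151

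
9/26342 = 9/26342 = 0.00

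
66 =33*2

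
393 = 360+33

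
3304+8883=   12187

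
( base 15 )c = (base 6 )20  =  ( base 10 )12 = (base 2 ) 1100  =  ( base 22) c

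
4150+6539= 10689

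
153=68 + 85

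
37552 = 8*4694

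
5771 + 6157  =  11928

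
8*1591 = 12728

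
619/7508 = 619/7508 =0.08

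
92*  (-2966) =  - 272872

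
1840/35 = 368/7 = 52.57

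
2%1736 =2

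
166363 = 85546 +80817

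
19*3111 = 59109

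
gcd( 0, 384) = 384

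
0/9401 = 0 = 0.00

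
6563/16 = 6563/16  =  410.19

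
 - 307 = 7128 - 7435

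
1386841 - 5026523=  -  3639682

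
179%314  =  179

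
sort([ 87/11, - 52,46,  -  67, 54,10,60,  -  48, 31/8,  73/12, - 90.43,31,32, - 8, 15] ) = [-90.43, - 67, - 52,-48, - 8,  31/8, 73/12,87/11,10,15,31,32,  46,54  ,  60 ]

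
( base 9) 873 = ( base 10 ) 714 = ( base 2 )1011001010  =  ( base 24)15i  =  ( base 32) ma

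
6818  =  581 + 6237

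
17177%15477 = 1700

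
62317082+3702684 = 66019766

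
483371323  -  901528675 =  - 418157352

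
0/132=0 = 0.00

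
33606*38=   1277028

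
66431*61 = 4052291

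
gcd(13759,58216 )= 1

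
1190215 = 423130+767085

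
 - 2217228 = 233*(-9516)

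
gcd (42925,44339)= 101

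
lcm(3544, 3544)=3544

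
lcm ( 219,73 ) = 219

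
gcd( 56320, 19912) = 8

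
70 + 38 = 108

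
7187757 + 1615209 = 8802966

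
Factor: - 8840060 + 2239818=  - 2^1*11^1*43^1*6977^1 = - 6600242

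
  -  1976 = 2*( - 988)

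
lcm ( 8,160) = 160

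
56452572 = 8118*6954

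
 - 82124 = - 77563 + -4561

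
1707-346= 1361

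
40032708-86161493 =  - 46128785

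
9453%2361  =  9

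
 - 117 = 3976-4093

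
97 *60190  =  5838430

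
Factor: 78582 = 2^1*3^1*7^1*1871^1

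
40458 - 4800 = 35658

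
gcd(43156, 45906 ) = 2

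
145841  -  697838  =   - 551997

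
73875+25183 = 99058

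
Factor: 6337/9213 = 3^ ( - 1)* 37^( - 1 )*83^( - 1)*6337^1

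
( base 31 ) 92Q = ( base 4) 2020201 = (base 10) 8737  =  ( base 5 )234422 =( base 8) 21041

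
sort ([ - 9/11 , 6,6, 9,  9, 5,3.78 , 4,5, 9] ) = [-9/11, 3.78, 4,5, 5, 6, 6,9,9, 9] 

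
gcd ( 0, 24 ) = 24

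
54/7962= 9/1327 = 0.01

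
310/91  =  3 + 37/91 = 3.41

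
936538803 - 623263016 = 313275787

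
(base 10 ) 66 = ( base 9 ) 73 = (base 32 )22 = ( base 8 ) 102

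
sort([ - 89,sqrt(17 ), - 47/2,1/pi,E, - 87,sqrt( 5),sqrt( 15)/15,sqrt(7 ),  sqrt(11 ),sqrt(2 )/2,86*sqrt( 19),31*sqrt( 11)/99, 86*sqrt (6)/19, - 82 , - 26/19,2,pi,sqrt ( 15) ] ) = [ - 89,-87, - 82, - 47/2, - 26/19, sqrt(15 ) /15,  1/pi,  sqrt( 2 ) /2,  31*sqrt( 11 ) /99,2,sqrt( 5 ), sqrt(7 ),  E, pi,sqrt ( 11 ),sqrt(15) , sqrt ( 17 ),86*sqrt( 6 ) /19,86*sqrt( 19)]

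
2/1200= 1/600 = 0.00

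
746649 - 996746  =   - 250097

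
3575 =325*11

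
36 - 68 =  - 32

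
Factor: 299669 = 41^1*7309^1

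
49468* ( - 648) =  - 32055264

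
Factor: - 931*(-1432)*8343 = 11122820856 = 2^3*3^4*7^2*19^1*103^1*179^1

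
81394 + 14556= 95950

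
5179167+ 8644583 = 13823750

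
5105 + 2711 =7816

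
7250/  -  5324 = - 2 + 1699/2662 = - 1.36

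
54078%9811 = 5023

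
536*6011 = 3221896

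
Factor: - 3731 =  - 7^1*13^1*41^1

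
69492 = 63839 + 5653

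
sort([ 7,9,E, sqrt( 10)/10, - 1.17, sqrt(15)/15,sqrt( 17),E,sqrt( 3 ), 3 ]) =[ - 1.17 , sqrt(15)/15,  sqrt( 10)/10, sqrt( 3), E,E,3 , sqrt( 17) , 7, 9 ] 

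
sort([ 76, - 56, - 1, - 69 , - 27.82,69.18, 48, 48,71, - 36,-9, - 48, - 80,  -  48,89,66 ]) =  [ -80, - 69, - 56, - 48, - 48, - 36, -27.82, - 9, - 1, 48, 48, 66,69.18, 71, 76 , 89 ] 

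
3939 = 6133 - 2194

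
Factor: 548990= 2^1*5^1*13^1*41^1*103^1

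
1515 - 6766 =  - 5251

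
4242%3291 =951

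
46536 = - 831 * (  -  56 )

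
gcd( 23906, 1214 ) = 2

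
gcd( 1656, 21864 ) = 24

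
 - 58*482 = -27956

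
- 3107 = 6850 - 9957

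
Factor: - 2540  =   - 2^2 * 5^1 * 127^1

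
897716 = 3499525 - 2601809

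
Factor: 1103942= 2^1*7^1*78853^1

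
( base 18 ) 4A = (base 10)82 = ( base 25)37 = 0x52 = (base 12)6a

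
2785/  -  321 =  - 2785/321= -  8.68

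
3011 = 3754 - 743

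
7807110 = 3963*1970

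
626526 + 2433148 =3059674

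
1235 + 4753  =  5988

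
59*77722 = 4585598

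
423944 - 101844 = 322100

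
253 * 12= 3036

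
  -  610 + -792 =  - 1402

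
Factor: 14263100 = 2^2*5^2*31^1*43^1*107^1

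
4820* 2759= 13298380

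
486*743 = 361098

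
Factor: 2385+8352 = 3^2*1193^1 = 10737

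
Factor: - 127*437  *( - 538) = 2^1*19^1*23^1*127^1*269^1 = 29858462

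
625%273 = 79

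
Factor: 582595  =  5^1*13^1*8963^1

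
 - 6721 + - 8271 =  - 14992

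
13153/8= 1644 + 1/8 = 1644.12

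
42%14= 0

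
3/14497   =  3/14497 = 0.00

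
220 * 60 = 13200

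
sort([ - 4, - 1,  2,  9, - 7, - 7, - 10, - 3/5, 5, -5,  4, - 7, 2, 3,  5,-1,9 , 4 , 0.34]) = [ - 10, - 7, -7, - 7, - 5, - 4, - 1, - 1,-3/5, 0.34, 2,2,3,4, 4,5,5, 9,9]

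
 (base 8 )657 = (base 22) JD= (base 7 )1154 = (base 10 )431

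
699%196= 111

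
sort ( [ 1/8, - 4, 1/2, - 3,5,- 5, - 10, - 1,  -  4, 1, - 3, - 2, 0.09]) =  [ - 10, - 5 , - 4, - 4,-3, - 3, - 2,-1,0.09, 1/8, 1/2,1, 5 ]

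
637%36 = 25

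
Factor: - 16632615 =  - 3^1*5^1*43^1 * 107^1*241^1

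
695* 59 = 41005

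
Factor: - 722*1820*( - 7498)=9852671920 = 2^4*5^1*7^1*13^1 * 19^2*23^1*163^1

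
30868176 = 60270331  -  29402155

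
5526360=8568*645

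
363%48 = 27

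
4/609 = 4/609 = 0.01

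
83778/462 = 13963/77 = 181.34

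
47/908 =47/908 = 0.05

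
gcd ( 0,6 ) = 6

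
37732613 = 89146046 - 51413433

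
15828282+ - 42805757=  -  26977475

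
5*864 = 4320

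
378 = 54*7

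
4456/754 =5  +  343/377=   5.91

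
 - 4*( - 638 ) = 2552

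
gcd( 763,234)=1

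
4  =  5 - 1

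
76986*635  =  48886110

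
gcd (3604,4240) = 212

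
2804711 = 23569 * 119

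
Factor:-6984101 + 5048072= -1936029 = -3^1*113^1*5711^1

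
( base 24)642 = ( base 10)3554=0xde2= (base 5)103204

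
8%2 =0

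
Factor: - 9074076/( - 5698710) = 1512346/949785 = 2^1*3^ ( - 1)*5^( - 1) * 11^1*23^( - 1)*2753^ ( - 1)*68743^1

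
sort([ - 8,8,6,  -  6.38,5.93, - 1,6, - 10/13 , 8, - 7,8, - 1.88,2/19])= [ - 8, - 7, - 6.38, - 1.88,- 1 ,-10/13, 2/19 , 5.93 , 6,  6,8, 8,8 ] 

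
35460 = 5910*6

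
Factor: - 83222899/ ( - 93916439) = 457^1*182107^1*93916439^ ( - 1)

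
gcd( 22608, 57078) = 18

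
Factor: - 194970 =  - 2^1*3^1*5^1*67^1*97^1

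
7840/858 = 9 + 59/429=9.14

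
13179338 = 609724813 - 596545475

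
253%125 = 3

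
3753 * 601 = 2255553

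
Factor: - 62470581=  - 3^1*113^1 *184279^1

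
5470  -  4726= 744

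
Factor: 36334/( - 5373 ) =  - 2^1 * 3^( - 3 )*37^1 * 199^( - 1 )*491^1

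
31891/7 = 31891/7  =  4555.86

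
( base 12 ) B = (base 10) 11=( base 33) b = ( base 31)b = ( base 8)13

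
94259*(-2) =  - 188518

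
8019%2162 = 1533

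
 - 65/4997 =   -  1 + 4932/4997 = -0.01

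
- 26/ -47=26/47 = 0.55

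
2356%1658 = 698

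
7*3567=24969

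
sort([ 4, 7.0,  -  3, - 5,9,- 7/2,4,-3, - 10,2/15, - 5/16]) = [-10,- 5,  -  7/2, - 3 , - 3, - 5/16,2/15 , 4,4, 7.0,9 ] 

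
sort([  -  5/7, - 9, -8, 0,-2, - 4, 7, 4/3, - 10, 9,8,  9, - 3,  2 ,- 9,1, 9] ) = [ - 10, - 9,-9 , - 8,-4,  -  3,-2, - 5/7, 0, 1, 4/3 , 2,7 , 8, 9,9,9] 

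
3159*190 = 600210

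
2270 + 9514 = 11784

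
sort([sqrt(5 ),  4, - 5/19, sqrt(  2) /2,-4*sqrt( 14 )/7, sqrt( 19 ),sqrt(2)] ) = [ - 4*sqrt(14) /7, - 5/19,sqrt(2 )/2,sqrt(2), sqrt(5), 4,sqrt(19 )]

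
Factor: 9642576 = 2^4*3^1*19^1*97^1*109^1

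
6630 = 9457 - 2827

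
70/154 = 5/11 = 0.45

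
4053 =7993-3940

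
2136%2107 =29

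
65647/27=2431 + 10/27= 2431.37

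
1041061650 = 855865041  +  185196609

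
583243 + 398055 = 981298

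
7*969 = 6783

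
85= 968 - 883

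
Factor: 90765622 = 2^1*19^1*2388569^1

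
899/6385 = 899/6385 = 0.14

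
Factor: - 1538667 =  - 3^2  *13^1*13151^1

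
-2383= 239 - 2622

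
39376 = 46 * 856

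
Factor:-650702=-2^1*13^1*29^1*863^1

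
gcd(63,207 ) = 9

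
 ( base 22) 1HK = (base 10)878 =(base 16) 36e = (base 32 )RE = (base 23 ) 1F4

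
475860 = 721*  660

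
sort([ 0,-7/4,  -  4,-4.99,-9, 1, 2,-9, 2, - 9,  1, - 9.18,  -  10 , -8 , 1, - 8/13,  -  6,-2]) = [  -  10,-9.18 ,-9,-9 , - 9,-8, - 6, -4.99,-4, - 2, - 7/4 , - 8/13, 0, 1,1, 1, 2, 2 ] 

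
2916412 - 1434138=1482274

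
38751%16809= 5133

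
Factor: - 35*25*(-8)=7000=2^3*5^3*7^1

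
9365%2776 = 1037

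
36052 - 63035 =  - 26983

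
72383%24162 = 24059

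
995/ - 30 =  - 199/6=- 33.17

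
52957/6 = 8826 + 1/6 =8826.17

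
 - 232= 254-486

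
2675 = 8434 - 5759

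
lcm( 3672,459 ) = 3672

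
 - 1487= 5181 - 6668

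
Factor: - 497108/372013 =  - 2^2*124277^1*372013^ ( - 1)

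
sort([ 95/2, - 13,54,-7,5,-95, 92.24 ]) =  [  -  95 , - 13,-7 , 5,  95/2, 54, 92.24]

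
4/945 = 4/945 = 0.00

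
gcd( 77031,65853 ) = 243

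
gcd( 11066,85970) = 2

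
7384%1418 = 294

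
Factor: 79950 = 2^1*3^1*5^2*13^1*41^1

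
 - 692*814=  - 563288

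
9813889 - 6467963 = 3345926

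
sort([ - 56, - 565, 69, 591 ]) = [ - 565  , - 56, 69 , 591 ] 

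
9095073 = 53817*169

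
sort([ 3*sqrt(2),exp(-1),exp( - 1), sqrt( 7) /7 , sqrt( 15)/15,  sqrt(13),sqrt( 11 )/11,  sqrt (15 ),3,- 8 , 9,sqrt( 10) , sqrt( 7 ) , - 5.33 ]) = [ -8, - 5.33,  sqrt( 15 )/15,sqrt( 11 ) /11,  exp( - 1 ),exp( - 1), sqrt(7 )/7,sqrt(7 ),3 , sqrt( 10 ) , sqrt( 13 ) , sqrt( 15 ), 3*sqrt(  2 ), 9 ] 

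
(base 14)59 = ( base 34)2B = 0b1001111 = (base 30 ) 2J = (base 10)79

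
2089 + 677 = 2766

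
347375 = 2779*125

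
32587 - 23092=9495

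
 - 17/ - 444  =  17/444=0.04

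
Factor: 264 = 2^3*3^1*11^1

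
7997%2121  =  1634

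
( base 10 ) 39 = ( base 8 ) 47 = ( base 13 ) 30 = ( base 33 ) 16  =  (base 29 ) 1A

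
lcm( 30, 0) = 0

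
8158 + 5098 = 13256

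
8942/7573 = 8942/7573 = 1.18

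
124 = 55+69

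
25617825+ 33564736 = 59182561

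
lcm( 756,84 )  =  756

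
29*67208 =1949032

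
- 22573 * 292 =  - 6591316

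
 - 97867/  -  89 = 97867/89  =  1099.63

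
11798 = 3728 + 8070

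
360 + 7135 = 7495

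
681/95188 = 681/95188 = 0.01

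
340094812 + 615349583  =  955444395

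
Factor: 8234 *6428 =52928152= 2^3*23^1*179^1*1607^1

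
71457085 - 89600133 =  - 18143048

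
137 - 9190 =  - 9053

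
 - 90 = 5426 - 5516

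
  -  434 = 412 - 846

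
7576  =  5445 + 2131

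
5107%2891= 2216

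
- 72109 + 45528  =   - 26581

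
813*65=52845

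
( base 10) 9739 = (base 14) 3799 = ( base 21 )111g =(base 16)260b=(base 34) 8ef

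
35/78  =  35/78 = 0.45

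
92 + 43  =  135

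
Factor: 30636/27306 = 2^1*23^1*41^( - 1 )=46/41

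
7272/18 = 404 = 404.00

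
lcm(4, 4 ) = 4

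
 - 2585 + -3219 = -5804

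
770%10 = 0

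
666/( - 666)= - 1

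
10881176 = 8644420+2236756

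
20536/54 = 380 + 8/27 = 380.30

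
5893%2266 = 1361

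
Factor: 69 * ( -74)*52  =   - 265512  =  - 2^3*3^1*13^1*23^1 *37^1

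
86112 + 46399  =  132511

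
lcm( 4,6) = 12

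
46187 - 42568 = 3619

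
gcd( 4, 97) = 1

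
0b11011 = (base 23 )14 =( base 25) 12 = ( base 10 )27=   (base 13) 21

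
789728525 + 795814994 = 1585543519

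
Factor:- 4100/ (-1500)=3^( - 1)*5^( - 1 )*41^1 = 41/15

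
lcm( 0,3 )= 0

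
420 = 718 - 298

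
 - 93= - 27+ - 66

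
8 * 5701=45608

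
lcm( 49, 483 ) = 3381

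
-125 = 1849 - 1974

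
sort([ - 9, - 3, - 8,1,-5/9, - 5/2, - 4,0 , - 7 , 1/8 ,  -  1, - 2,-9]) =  [ - 9, - 9, - 8, - 7, - 4, - 3, - 5/2, - 2, - 1, - 5/9,0,1/8,1 ]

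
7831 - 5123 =2708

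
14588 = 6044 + 8544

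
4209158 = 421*9998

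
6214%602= 194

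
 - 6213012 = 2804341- 9017353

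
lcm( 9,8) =72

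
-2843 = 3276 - 6119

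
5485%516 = 325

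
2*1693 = 3386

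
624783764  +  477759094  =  1102542858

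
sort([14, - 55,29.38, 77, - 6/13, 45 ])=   [ - 55, - 6/13,14 , 29.38,45, 77]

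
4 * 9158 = 36632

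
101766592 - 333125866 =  - 231359274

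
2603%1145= 313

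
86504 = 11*7864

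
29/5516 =29/5516 = 0.01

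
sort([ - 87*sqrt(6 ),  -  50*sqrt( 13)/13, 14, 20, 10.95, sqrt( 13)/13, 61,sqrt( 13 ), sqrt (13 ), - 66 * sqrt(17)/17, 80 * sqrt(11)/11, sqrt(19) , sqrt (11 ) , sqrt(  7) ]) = [-87*sqrt( 6 ), - 66 * sqrt(17 )/17 , -50 * sqrt(13 )/13,sqrt ( 13) /13, sqrt( 7), sqrt(11),sqrt (13), sqrt( 13 ), sqrt(19),10.95,  14,20, 80*sqrt ( 11 ) /11 , 61]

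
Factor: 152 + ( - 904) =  - 2^4*47^1=- 752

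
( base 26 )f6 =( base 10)396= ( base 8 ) 614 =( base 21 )II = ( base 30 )D6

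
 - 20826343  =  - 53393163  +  32566820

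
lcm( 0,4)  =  0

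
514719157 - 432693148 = 82026009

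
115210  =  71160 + 44050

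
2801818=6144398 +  - 3342580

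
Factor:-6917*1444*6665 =  -  66571006420 = - 2^2*5^1*19^2*31^1*43^1*6917^1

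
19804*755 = 14952020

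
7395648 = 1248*5926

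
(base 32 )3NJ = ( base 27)56K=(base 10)3827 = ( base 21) 8e5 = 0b111011110011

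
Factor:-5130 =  - 2^1*3^3*5^1*19^1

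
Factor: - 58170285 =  - 3^3*5^1*430891^1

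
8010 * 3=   24030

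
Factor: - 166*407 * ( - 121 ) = 2^1*11^3*37^1 * 83^1 = 8175002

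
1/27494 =1/27494 = 0.00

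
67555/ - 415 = -163  +  18/83 = - 162.78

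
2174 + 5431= 7605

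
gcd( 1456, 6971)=1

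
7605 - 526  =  7079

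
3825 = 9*425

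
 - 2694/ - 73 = 36+ 66/73 = 36.90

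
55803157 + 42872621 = 98675778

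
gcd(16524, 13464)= 612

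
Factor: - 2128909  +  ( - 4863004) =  - 17^1*59^1*6971^1 = - 6991913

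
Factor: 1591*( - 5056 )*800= - 2^11 * 5^2 * 37^1 * 43^1 * 79^1 = -  6435276800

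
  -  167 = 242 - 409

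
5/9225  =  1/1845=0.00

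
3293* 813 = 2677209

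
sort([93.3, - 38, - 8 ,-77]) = [ - 77,  -  38,  -  8,93.3 ] 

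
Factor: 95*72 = 2^3*3^2 * 5^1*19^1 = 6840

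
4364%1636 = 1092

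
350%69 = 5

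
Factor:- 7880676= - 2^2 * 3^1*53^1*12391^1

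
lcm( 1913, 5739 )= 5739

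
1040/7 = 1040/7 = 148.57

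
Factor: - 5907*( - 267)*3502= 5523245838 = 2^1*3^2*11^1*17^1*89^1*103^1*179^1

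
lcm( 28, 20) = 140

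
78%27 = 24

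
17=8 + 9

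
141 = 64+77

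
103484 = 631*164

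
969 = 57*17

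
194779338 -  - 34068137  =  228847475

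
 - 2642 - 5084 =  - 7726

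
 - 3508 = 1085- 4593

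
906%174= 36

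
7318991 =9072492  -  1753501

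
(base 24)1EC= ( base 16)39c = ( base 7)2460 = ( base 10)924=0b1110011100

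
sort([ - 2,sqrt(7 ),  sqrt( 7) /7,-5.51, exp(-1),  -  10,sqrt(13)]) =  [ - 10,-5.51,- 2,exp ( - 1),  sqrt(7)/7, sqrt( 7 ), sqrt (13) ]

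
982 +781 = 1763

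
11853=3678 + 8175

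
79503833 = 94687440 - 15183607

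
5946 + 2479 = 8425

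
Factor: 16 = 2^4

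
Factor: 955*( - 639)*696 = -2^3*3^3*5^1*29^1*71^1*191^1= - 424730520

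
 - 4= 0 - 4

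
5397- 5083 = 314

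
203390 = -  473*( - 430 )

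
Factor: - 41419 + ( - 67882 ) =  - 109301 = - 29^1*3769^1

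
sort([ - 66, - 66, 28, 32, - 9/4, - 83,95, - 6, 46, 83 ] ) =[-83 , - 66,- 66 ,-6, - 9/4 , 28, 32 , 46,83,95]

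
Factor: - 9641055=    - 3^1*5^1*642737^1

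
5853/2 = 5853/2 = 2926.50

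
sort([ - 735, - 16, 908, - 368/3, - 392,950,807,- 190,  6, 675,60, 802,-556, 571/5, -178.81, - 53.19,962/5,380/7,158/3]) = [ - 735 , - 556, - 392, - 190, - 178.81, - 368/3, - 53.19, - 16, 6,158/3,380/7,60,571/5,962/5,675 , 802,807,908,950] 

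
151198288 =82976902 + 68221386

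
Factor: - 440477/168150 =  - 2^( - 1)*3^( -1 ) * 5^( -2)*59^(-1 )*97^1*239^1  =  -  23183/8850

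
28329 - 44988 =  - 16659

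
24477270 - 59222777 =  - 34745507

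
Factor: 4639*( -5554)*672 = -2^6*3^1*7^1 * 2777^1 * 4639^1= -17314084032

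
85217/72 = 1183 + 41/72 = 1183.57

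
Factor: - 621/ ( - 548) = 2^ ( - 2)*3^3*23^1 * 137^( - 1 )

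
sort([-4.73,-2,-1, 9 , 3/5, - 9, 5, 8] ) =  [-9,  -  4.73,-2, - 1, 3/5, 5,8,9]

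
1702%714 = 274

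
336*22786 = 7656096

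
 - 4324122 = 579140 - 4903262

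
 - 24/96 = - 1/4 = - 0.25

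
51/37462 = 51/37462 = 0.00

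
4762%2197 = 368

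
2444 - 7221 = - 4777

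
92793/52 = 1784 + 25/52 = 1784.48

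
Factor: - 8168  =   -2^3*1021^1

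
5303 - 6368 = - 1065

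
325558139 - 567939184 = - 242381045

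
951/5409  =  317/1803 = 0.18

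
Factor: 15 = 3^1*5^1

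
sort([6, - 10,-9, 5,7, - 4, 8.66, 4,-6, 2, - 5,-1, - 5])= [ - 10, -9, - 6,- 5, - 5, -4,-1  ,  2, 4, 5,6, 7, 8.66] 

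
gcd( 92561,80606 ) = 1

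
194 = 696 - 502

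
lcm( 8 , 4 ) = 8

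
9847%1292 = 803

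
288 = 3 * 96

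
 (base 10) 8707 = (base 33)7WS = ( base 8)21003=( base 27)bpd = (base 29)aa7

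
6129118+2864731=8993849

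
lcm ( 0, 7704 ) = 0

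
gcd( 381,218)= 1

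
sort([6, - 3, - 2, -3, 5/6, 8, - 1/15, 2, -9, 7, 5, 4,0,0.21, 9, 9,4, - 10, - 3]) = [ -10, - 9, - 3,  -  3, - 3,-2, - 1/15, 0,0.21,5/6,2, 4, 4, 5,6,7 , 8, 9, 9 ]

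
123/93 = 41/31 = 1.32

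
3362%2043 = 1319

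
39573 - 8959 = 30614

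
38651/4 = 38651/4 =9662.75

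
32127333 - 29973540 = 2153793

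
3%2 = 1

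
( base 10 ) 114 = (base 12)96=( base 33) 3f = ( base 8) 162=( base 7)222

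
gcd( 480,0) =480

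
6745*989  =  6670805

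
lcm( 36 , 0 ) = 0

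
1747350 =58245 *30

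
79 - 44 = 35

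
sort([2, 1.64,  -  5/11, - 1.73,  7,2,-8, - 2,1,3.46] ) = [- 8,-2, - 1.73,-5/11  ,  1,1.64,2 , 2, 3.46,7] 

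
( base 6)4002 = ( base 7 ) 2345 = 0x362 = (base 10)866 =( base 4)31202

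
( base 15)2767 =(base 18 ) 17hg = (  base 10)8422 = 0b10000011100110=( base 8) 20346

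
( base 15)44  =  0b1000000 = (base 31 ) 22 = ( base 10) 64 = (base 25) 2E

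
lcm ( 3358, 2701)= 124246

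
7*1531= 10717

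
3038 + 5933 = 8971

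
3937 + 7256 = 11193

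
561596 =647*868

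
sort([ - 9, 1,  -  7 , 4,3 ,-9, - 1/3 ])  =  [ - 9,-9,-7, - 1/3, 1,3,4 ]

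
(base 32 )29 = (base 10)73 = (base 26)2l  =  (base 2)1001001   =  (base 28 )2h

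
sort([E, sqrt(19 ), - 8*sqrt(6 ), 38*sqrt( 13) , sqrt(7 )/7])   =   [ - 8*sqrt(6 ),sqrt(7)/7,E,sqrt(19),38*sqrt(13)]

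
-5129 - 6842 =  - 11971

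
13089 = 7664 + 5425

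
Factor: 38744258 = 2^1*7^1*17^1* 162791^1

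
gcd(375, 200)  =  25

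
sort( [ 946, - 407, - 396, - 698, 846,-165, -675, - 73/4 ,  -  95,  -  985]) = [ - 985, - 698, - 675, - 407, - 396, - 165, - 95, - 73/4, 846 , 946 ] 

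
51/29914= 51/29914  =  0.00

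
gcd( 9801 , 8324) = 1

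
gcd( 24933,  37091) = 1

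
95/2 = 95/2 = 47.50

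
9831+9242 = 19073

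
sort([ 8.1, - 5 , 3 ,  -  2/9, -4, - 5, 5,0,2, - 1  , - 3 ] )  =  [ -5,  -  5, - 4, - 3, - 1,-2/9, 0, 2,  3, 5 , 8.1 ] 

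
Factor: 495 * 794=393030 = 2^1*3^2 * 5^1*11^1*397^1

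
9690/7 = 1384 + 2/7 =1384.29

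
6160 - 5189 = 971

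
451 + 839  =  1290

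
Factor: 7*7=49 = 7^2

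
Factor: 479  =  479^1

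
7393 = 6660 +733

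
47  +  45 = 92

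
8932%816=772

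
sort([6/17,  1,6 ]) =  [6/17, 1, 6 ]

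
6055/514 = 11+401/514 = 11.78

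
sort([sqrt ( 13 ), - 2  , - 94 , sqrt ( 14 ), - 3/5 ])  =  [  -  94 , - 2,-3/5 , sqrt(13), sqrt( 14)] 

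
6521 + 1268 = 7789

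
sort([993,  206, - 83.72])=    [ - 83.72, 206,993]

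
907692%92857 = 71979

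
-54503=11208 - 65711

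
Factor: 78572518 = 2^1 * 39286259^1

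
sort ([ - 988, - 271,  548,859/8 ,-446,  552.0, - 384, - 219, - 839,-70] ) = [ - 988 , - 839 , - 446,- 384, - 271 , - 219,- 70, 859/8,548, 552.0]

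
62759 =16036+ 46723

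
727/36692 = 727/36692 = 0.02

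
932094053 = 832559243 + 99534810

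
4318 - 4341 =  - 23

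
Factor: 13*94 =1222= 2^1*13^1 * 47^1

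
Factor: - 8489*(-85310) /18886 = 19057805/497 = 5^1*7^ (  -  1)*13^1*71^( - 1 ) * 449^1*653^1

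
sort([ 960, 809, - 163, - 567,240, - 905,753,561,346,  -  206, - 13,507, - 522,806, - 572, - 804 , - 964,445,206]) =[ - 964, - 905, - 804, - 572, - 567, - 522 ,-206, - 163,  -  13,206, 240, 346,  445, 507,561, 753,806,809,960]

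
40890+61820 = 102710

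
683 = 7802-7119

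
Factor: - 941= - 941^1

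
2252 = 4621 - 2369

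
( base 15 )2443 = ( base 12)4569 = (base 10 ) 7713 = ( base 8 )17041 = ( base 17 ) 19bc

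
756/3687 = 252/1229 = 0.21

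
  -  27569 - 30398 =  - 57967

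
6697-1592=5105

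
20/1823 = 20/1823 = 0.01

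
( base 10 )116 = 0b1110100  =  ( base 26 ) 4c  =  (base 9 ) 138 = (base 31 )3n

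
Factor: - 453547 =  - 647^1 * 701^1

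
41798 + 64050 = 105848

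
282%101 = 80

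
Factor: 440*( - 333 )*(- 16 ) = 2^7*3^2*5^1*11^1*37^1 = 2344320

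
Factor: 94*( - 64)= - 6016= -2^7*47^1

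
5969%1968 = 65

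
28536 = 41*696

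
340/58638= 170/29319 = 0.01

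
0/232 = 0 = 0.00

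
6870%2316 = 2238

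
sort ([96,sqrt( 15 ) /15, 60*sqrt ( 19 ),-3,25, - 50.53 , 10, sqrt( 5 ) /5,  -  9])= [ - 50.53, - 9, - 3,  sqrt (15)/15, sqrt(5) /5,10, 25, 96,60 *sqrt( 19)]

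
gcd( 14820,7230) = 30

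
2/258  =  1/129= 0.01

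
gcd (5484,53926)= 914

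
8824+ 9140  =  17964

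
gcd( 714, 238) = 238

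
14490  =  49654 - 35164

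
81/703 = 81/703 = 0.12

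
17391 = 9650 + 7741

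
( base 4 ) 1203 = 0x63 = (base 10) 99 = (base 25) 3o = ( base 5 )344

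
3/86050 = 3/86050 =0.00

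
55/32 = 55/32=1.72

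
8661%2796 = 273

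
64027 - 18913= 45114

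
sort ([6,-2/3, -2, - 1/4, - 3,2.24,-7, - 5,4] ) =[ - 7,-5,-3  ,  -  2 , - 2/3, - 1/4, 2.24,4,6 ]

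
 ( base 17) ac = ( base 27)6k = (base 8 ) 266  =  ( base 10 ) 182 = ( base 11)156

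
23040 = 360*64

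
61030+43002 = 104032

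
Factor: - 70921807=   -  11^1*17^1 *251^1 * 1511^1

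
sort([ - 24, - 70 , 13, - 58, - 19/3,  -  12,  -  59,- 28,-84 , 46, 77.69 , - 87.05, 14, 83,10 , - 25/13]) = [ - 87.05, -84, - 70, - 59, - 58,  -  28, - 24,-12,  -  19/3, - 25/13  ,  10, 13, 14, 46,77.69,83]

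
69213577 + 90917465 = 160131042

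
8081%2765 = 2551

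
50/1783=50/1783 = 0.03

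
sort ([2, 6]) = [2, 6]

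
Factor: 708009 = 3^1*23^1*31^1*331^1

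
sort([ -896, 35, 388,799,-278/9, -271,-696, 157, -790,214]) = [ - 896, - 790,-696 , - 271, - 278/9,35, 157,214, 388,799]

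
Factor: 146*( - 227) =  -  2^1*73^1*227^1 = - 33142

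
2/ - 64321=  - 2/64321 = - 0.00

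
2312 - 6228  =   - 3916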